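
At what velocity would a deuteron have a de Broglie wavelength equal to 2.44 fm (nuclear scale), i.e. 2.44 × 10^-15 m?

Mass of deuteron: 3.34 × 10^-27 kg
8.13 × 10^7 m/s

From λ = h/(mv), solve for v:

v = h/(mλ)
v = (6.626 × 10^-34 J·s) / (3.34 × 10^-27 kg × 2.44 × 10^-15 m)
v = 8.13 × 10^7 m/s

Note: This velocity is 27.1% of the speed of light, so relativistic corrections would be needed for a more accurate calculation.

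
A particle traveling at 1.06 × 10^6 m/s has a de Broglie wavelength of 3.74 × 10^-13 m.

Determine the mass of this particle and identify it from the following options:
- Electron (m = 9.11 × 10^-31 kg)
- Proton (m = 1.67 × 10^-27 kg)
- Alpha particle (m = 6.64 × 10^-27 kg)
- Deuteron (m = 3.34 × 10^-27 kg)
The particle is a proton.

From λ = h/(mv), solve for mass:

m = h/(λv)
m = (6.626 × 10^-34 J·s) / (3.74 × 10^-13 m × 1.06 × 10^6 m/s)
m = 1.67 × 10^-27 kg

Comparing with the listed masses, this is closest to a proton.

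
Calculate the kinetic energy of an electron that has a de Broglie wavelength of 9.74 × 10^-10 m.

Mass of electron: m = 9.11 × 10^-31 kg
2.54 × 10^-19 J (or 1.59 eV)

From λ = h/√(2mKE), we solve for KE:

λ² = h²/(2mKE)
KE = h²/(2mλ²)
KE = (6.626 × 10^-34 J·s)² / (2 × 9.11 × 10^-31 kg × (9.74 × 10^-10 m)²)
KE = 2.54 × 10^-19 J
KE = 1.59 eV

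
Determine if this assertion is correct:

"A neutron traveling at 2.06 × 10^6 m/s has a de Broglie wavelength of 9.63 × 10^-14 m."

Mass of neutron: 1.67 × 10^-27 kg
False

The claim is incorrect.

Using λ = h/(mv):
λ = (6.626 × 10^-34 J·s) / (1.67 × 10^-27 kg × 2.06 × 10^6 m/s)
λ = 1.93 × 10^-13 m

The actual wavelength differs from the claimed 9.63 × 10^-14 m.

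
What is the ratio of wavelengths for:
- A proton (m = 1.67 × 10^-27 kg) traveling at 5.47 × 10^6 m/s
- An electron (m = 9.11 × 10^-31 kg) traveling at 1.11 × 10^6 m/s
λ₁/λ₂ = 1.11 × 10^-4

Using λ = h/(mv):

λ₁ = h/(m₁v₁) = 7.25 × 10^-14 m
λ₂ = h/(m₂v₂) = 6.55 × 10^-10 m

Ratio λ₁/λ₂ = (m₂v₂)/(m₁v₁)
         = (9.11 × 10^-31 kg × 1.11 × 10^6 m/s) / (1.67 × 10^-27 kg × 5.47 × 10^6 m/s)
         = 1.11 × 10^-4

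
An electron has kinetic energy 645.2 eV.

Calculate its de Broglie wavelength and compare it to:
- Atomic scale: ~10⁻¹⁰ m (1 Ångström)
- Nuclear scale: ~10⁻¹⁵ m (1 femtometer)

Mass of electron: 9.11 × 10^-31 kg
λ = 4.83 × 10^-11 m, which is between nuclear and atomic scales.

Using λ = h/√(2mKE):

KE = 645.2 eV = 1.034 × 10^-16 J

λ = h/√(2mKE)
λ = (6.626 × 10^-34 J·s) / √(2 × 9.11 × 10^-31 kg × 1.034 × 10^-16 J)
λ = 4.83 × 10^-11 m

Comparison:
- Atomic scale (10⁻¹⁰ m): λ is 0.48× this size
- Nuclear scale (10⁻¹⁵ m): λ is 4.8e+04× this size

The wavelength is between nuclear and atomic scales.

This wavelength is appropriate for probing atomic structure but too large for nuclear physics experiments.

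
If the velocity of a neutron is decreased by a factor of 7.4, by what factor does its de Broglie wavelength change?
The wavelength increases by a factor of 7.4.

From λ = h/(mv), the wavelength is inversely proportional to velocity:

λ ∝ 1/v

If v → v/7.4, then λ → 7.4λ

When velocity is decreased by a factor of 7.4, the wavelength increases by a factor of 7.4.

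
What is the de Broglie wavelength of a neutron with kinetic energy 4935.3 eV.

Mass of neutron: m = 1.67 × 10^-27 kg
4.08 × 10^-13 m

Using λ = h/√(2mKE):

First convert KE to Joules: KE = 4935.3 eV = 7.907 × 10^-16 J

λ = h/√(2mKE)
λ = (6.626 × 10^-34 J·s) / √(2 × 1.67 × 10^-27 kg × 7.907 × 10^-16 J)
λ = 4.08 × 10^-13 m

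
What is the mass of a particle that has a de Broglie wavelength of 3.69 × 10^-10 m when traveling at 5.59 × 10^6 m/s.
3.21 × 10^-31 kg

From the de Broglie relation λ = h/(mv), we solve for m:

m = h/(λv)
m = (6.626 × 10^-34 J·s) / (3.69 × 10^-10 m × 5.59 × 10^6 m/s)
m = 3.21 × 10^-31 kg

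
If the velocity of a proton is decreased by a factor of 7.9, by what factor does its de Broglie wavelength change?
The wavelength increases by a factor of 7.9.

From λ = h/(mv), the wavelength is inversely proportional to velocity:

λ ∝ 1/v

If v → v/7.9, then λ → 7.9λ

When velocity is decreased by a factor of 7.9, the wavelength increases by a factor of 7.9.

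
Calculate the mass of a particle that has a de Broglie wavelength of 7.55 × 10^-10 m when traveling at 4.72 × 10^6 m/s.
1.86 × 10^-31 kg

From the de Broglie relation λ = h/(mv), we solve for m:

m = h/(λv)
m = (6.626 × 10^-34 J·s) / (7.55 × 10^-10 m × 4.72 × 10^6 m/s)
m = 1.86 × 10^-31 kg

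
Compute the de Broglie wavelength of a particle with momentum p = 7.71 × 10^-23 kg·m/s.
8.59 × 10^-12 m

Using the de Broglie relation λ = h/p:

λ = h/p
λ = (6.626 × 10^-34 J·s) / (7.71 × 10^-23 kg·m/s)
λ = 8.59 × 10^-12 m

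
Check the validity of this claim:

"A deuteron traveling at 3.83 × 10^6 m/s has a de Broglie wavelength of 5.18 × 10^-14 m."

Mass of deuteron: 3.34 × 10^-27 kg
True

The claim is correct.

Using λ = h/(mv):
λ = (6.626 × 10^-34 J·s) / (3.34 × 10^-27 kg × 3.83 × 10^6 m/s)
λ = 5.18 × 10^-14 m

This matches the claimed value.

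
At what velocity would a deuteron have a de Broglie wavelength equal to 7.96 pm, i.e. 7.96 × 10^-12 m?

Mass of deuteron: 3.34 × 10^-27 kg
2.49 × 10^4 m/s

From λ = h/(mv), solve for v:

v = h/(mλ)
v = (6.626 × 10^-34 J·s) / (3.34 × 10^-27 kg × 7.96 × 10^-12 m)
v = 2.49 × 10^4 m/s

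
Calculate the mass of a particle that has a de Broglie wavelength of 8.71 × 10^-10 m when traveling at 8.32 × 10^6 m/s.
9.14 × 10^-32 kg

From the de Broglie relation λ = h/(mv), we solve for m:

m = h/(λv)
m = (6.626 × 10^-34 J·s) / (8.71 × 10^-10 m × 8.32 × 10^6 m/s)
m = 9.14 × 10^-32 kg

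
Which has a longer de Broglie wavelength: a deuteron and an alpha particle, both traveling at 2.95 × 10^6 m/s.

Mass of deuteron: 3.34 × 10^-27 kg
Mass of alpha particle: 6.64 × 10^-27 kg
The deuteron has the longer wavelength.

Using λ = h/(mv), since both particles have the same velocity, the wavelength depends only on mass.

For deuteron: λ₁ = h/(m₁v) = 6.72 × 10^-14 m
For alpha particle: λ₂ = h/(m₂v) = 3.38 × 10^-14 m

Since λ ∝ 1/m at constant velocity, the lighter particle has the longer wavelength.

The deuteron has the longer de Broglie wavelength.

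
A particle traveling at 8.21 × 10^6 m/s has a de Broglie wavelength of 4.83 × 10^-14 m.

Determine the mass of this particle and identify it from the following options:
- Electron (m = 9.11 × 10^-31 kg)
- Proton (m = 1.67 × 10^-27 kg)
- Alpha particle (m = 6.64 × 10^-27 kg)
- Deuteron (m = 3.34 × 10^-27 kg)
The particle is a proton.

From λ = h/(mv), solve for mass:

m = h/(λv)
m = (6.626 × 10^-34 J·s) / (4.83 × 10^-14 m × 8.21 × 10^6 m/s)
m = 1.67 × 10^-27 kg

Comparing with the listed masses, this is closest to a proton.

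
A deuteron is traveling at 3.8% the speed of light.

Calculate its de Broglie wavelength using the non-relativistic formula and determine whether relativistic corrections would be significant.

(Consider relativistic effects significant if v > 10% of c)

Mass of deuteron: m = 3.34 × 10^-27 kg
No, relativistic corrections are not needed.

Using the non-relativistic de Broglie formula λ = h/(mv):

v = 3.8% × c = 1.139 × 10^7 m/s

λ = h/(mv)
λ = (6.626 × 10^-34 J·s) / (3.34 × 10^-27 kg × 1.139 × 10^7 m/s)
λ = 1.74 × 10^-14 m

Since v = 3.8% of c < 10% of c, relativistic corrections are NOT significant and this non-relativistic result is a good approximation.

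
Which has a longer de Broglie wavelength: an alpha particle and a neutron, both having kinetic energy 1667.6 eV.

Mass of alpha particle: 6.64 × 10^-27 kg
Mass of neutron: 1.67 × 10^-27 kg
The neutron has the longer wavelength.

Using λ = h/√(2mKE):

For alpha particle: λ₁ = h/√(2m₁KE) = 3.52 × 10^-13 m
For neutron: λ₂ = h/√(2m₂KE) = 7.01 × 10^-13 m

Since λ ∝ 1/√m at constant kinetic energy, the lighter particle has the longer wavelength.

The neutron has the longer de Broglie wavelength.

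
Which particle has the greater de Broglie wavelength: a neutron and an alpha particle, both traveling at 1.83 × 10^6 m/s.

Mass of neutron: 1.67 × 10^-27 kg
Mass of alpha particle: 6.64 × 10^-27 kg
The neutron has the longer wavelength.

Using λ = h/(mv), since both particles have the same velocity, the wavelength depends only on mass.

For neutron: λ₁ = h/(m₁v) = 2.17 × 10^-13 m
For alpha particle: λ₂ = h/(m₂v) = 5.45 × 10^-14 m

Since λ ∝ 1/m at constant velocity, the lighter particle has the longer wavelength.

The neutron has the longer de Broglie wavelength.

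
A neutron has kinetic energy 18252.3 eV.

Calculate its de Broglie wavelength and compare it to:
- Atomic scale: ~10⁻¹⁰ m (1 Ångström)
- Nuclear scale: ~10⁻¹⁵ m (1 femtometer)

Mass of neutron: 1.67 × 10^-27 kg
λ = 2.12 × 10^-13 m, which is between nuclear and atomic scales.

Using λ = h/√(2mKE):

KE = 18252.3 eV = 2.924 × 10^-15 J

λ = h/√(2mKE)
λ = (6.626 × 10^-34 J·s) / √(2 × 1.67 × 10^-27 kg × 2.924 × 10^-15 J)
λ = 2.12 × 10^-13 m

Comparison:
- Atomic scale (10⁻¹⁰ m): λ is 0.0021× this size
- Nuclear scale (10⁻¹⁵ m): λ is 2.1e+02× this size

The wavelength is between nuclear and atomic scales.

This wavelength is appropriate for probing atomic structure but too large for nuclear physics experiments.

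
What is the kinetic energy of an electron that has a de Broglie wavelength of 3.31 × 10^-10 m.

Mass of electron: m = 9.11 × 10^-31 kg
2.20 × 10^-18 J (or 13.7 eV)

From λ = h/√(2mKE), we solve for KE:

λ² = h²/(2mKE)
KE = h²/(2mλ²)
KE = (6.626 × 10^-34 J·s)² / (2 × 9.11 × 10^-31 kg × (3.31 × 10^-10 m)²)
KE = 2.20 × 10^-18 J
KE = 13.7 eV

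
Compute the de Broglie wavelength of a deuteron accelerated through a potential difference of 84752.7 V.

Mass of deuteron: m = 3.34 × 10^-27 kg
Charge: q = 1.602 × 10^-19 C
6.96 × 10^-14 m

When a particle is accelerated through voltage V, it gains kinetic energy KE = qV.

The de Broglie wavelength is then λ = h/√(2mqV):

λ = h/√(2mqV)
λ = (6.626 × 10^-34 J·s) / √(2 × 3.34 × 10^-27 kg × 1.602 × 10^-19 C × 84752.7 V)
λ = 6.96 × 10^-14 m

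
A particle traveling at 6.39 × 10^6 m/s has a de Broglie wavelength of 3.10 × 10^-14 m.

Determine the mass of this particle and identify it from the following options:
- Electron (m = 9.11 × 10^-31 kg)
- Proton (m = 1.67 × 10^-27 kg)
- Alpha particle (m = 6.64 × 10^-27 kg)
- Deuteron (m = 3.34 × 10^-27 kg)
The particle is a deuteron.

From λ = h/(mv), solve for mass:

m = h/(λv)
m = (6.626 × 10^-34 J·s) / (3.10 × 10^-14 m × 6.39 × 10^6 m/s)
m = 3.34 × 10^-27 kg

Comparing with the listed masses, this is closest to a deuteron.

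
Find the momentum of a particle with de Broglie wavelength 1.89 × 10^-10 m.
3.51 × 10^-24 kg·m/s

From the de Broglie relation λ = h/p, we solve for p:

p = h/λ
p = (6.626 × 10^-34 J·s) / (1.89 × 10^-10 m)
p = 3.51 × 10^-24 kg·m/s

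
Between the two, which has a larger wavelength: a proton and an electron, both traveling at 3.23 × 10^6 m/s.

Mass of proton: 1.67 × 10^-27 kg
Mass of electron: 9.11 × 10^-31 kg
The electron has the longer wavelength.

Using λ = h/(mv), since both particles have the same velocity, the wavelength depends only on mass.

For proton: λ₁ = h/(m₁v) = 1.23 × 10^-13 m
For electron: λ₂ = h/(m₂v) = 2.25 × 10^-10 m

Since λ ∝ 1/m at constant velocity, the lighter particle has the longer wavelength.

The electron has the longer de Broglie wavelength.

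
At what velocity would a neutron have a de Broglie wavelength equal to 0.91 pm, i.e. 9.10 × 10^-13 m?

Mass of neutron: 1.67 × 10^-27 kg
4.36 × 10^5 m/s

From λ = h/(mv), solve for v:

v = h/(mλ)
v = (6.626 × 10^-34 J·s) / (1.67 × 10^-27 kg × 9.10 × 10^-13 m)
v = 4.36 × 10^5 m/s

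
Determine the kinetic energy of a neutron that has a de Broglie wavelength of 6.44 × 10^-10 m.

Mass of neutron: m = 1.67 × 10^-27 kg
3.17 × 10^-22 J (or 1.98 × 10^-3 eV)

From λ = h/√(2mKE), we solve for KE:

λ² = h²/(2mKE)
KE = h²/(2mλ²)
KE = (6.626 × 10^-34 J·s)² / (2 × 1.67 × 10^-27 kg × (6.44 × 10^-10 m)²)
KE = 3.17 × 10^-22 J
KE = 1.98 × 10^-3 eV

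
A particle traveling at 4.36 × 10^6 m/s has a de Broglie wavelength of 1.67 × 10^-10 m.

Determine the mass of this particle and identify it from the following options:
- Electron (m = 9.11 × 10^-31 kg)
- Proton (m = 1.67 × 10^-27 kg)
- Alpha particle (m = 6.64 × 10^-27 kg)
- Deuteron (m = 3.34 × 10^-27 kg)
The particle is an electron.

From λ = h/(mv), solve for mass:

m = h/(λv)
m = (6.626 × 10^-34 J·s) / (1.67 × 10^-10 m × 4.36 × 10^6 m/s)
m = 9.10 × 10^-31 kg

Comparing with the listed masses, this is closest to an electron.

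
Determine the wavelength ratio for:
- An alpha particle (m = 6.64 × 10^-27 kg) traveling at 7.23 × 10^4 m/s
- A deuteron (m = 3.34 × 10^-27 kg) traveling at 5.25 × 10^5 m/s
λ₁/λ₂ = 3.65

Using λ = h/(mv):

λ₁ = h/(m₁v₁) = 1.38 × 10^-12 m
λ₂ = h/(m₂v₂) = 3.78 × 10^-13 m

Ratio λ₁/λ₂ = (m₂v₂)/(m₁v₁)
         = (3.34 × 10^-27 kg × 5.25 × 10^5 m/s) / (6.64 × 10^-27 kg × 7.23 × 10^4 m/s)
         = 3.65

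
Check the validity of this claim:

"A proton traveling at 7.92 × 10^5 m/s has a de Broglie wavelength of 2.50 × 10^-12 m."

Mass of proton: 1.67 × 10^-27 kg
False

The claim is incorrect.

Using λ = h/(mv):
λ = (6.626 × 10^-34 J·s) / (1.67 × 10^-27 kg × 7.92 × 10^5 m/s)
λ = 5.01 × 10^-13 m

The actual wavelength differs from the claimed 2.50 × 10^-12 m.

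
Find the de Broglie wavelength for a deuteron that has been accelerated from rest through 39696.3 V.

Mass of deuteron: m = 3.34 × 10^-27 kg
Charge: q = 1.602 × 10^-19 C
1.02 × 10^-13 m

When a particle is accelerated through voltage V, it gains kinetic energy KE = qV.

The de Broglie wavelength is then λ = h/√(2mqV):

λ = h/√(2mqV)
λ = (6.626 × 10^-34 J·s) / √(2 × 3.34 × 10^-27 kg × 1.602 × 10^-19 C × 39696.3 V)
λ = 1.02 × 10^-13 m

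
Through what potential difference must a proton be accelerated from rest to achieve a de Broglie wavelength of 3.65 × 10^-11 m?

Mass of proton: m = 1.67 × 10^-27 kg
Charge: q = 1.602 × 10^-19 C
6.16 × 10^-1 V

From λ = h/√(2mqV), we solve for V:

λ² = h²/(2mqV)
V = h²/(2mqλ²)
V = (6.626 × 10^-34 J·s)² / (2 × 1.67 × 10^-27 kg × 1.602 × 10^-19 C × (3.65 × 10^-11 m)²)
V = 6.16 × 10^-1 V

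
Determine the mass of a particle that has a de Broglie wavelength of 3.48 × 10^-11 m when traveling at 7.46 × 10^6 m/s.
2.55 × 10^-30 kg

From the de Broglie relation λ = h/(mv), we solve for m:

m = h/(λv)
m = (6.626 × 10^-34 J·s) / (3.48 × 10^-11 m × 7.46 × 10^6 m/s)
m = 2.55 × 10^-30 kg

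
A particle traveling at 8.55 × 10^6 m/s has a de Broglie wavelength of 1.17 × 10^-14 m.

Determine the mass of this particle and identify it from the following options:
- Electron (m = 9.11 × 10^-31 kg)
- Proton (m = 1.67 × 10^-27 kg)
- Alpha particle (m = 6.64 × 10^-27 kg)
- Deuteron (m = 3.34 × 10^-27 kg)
The particle is an alpha particle.

From λ = h/(mv), solve for mass:

m = h/(λv)
m = (6.626 × 10^-34 J·s) / (1.17 × 10^-14 m × 8.55 × 10^6 m/s)
m = 6.62 × 10^-27 kg

Comparing with the listed masses, this is closest to an alpha particle.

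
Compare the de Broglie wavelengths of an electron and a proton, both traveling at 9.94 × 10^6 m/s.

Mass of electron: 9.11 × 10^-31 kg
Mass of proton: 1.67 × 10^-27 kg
The electron has the longer wavelength.

Using λ = h/(mv), since both particles have the same velocity, the wavelength depends only on mass.

For electron: λ₁ = h/(m₁v) = 7.32 × 10^-11 m
For proton: λ₂ = h/(m₂v) = 3.99 × 10^-14 m

Since λ ∝ 1/m at constant velocity, the lighter particle has the longer wavelength.

The electron has the longer de Broglie wavelength.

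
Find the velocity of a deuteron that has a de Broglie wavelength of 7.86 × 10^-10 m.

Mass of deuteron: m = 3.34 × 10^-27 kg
2.52 × 10^2 m/s

From the de Broglie relation λ = h/(mv), we solve for v:

v = h/(mλ)
v = (6.626 × 10^-34 J·s) / (3.34 × 10^-27 kg × 7.86 × 10^-10 m)
v = 2.52 × 10^2 m/s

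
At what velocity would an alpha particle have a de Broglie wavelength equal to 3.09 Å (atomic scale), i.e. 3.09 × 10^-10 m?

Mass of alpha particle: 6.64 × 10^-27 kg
3.23 × 10^2 m/s

From λ = h/(mv), solve for v:

v = h/(mλ)
v = (6.626 × 10^-34 J·s) / (6.64 × 10^-27 kg × 3.09 × 10^-10 m)
v = 3.23 × 10^2 m/s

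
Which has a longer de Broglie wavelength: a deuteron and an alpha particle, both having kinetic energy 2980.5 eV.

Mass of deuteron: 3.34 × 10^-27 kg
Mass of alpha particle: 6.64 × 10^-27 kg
The deuteron has the longer wavelength.

Using λ = h/√(2mKE):

For deuteron: λ₁ = h/√(2m₁KE) = 3.71 × 10^-13 m
For alpha particle: λ₂ = h/√(2m₂KE) = 2.63 × 10^-13 m

Since λ ∝ 1/√m at constant kinetic energy, the lighter particle has the longer wavelength.

The deuteron has the longer de Broglie wavelength.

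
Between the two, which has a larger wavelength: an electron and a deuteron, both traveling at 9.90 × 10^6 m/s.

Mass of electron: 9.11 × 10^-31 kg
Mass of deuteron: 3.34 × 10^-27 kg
The electron has the longer wavelength.

Using λ = h/(mv), since both particles have the same velocity, the wavelength depends only on mass.

For electron: λ₁ = h/(m₁v) = 7.35 × 10^-11 m
For deuteron: λ₂ = h/(m₂v) = 2.00 × 10^-14 m

Since λ ∝ 1/m at constant velocity, the lighter particle has the longer wavelength.

The electron has the longer de Broglie wavelength.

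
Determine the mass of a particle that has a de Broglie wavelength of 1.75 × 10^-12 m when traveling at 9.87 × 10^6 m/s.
3.84 × 10^-29 kg

From the de Broglie relation λ = h/(mv), we solve for m:

m = h/(λv)
m = (6.626 × 10^-34 J·s) / (1.75 × 10^-12 m × 9.87 × 10^6 m/s)
m = 3.84 × 10^-29 kg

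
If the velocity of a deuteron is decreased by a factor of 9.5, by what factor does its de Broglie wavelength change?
The wavelength increases by a factor of 9.5.

From λ = h/(mv), the wavelength is inversely proportional to velocity:

λ ∝ 1/v

If v → v/9.5, then λ → 9.5λ

When velocity is decreased by a factor of 9.5, the wavelength increases by a factor of 9.5.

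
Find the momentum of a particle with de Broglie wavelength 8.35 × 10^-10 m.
7.94 × 10^-25 kg·m/s

From the de Broglie relation λ = h/p, we solve for p:

p = h/λ
p = (6.626 × 10^-34 J·s) / (8.35 × 10^-10 m)
p = 7.94 × 10^-25 kg·m/s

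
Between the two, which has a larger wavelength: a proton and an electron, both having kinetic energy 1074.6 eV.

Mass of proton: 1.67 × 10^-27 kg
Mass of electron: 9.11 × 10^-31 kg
The electron has the longer wavelength.

Using λ = h/√(2mKE):

For proton: λ₁ = h/√(2m₁KE) = 8.74 × 10^-13 m
For electron: λ₂ = h/√(2m₂KE) = 3.74 × 10^-11 m

Since λ ∝ 1/√m at constant kinetic energy, the lighter particle has the longer wavelength.

The electron has the longer de Broglie wavelength.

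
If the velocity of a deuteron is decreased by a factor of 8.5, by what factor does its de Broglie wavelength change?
The wavelength increases by a factor of 8.5.

From λ = h/(mv), the wavelength is inversely proportional to velocity:

λ ∝ 1/v

If v → v/8.5, then λ → 8.5λ

When velocity is decreased by a factor of 8.5, the wavelength increases by a factor of 8.5.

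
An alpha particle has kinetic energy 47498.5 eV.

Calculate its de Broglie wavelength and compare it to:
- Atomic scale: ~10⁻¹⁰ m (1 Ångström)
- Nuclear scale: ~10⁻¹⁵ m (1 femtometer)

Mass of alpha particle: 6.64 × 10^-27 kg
λ = 6.59 × 10^-14 m, which is between nuclear and atomic scales.

Using λ = h/√(2mKE):

KE = 47498.5 eV = 7.610 × 10^-15 J

λ = h/√(2mKE)
λ = (6.626 × 10^-34 J·s) / √(2 × 6.64 × 10^-27 kg × 7.610 × 10^-15 J)
λ = 6.59 × 10^-14 m

Comparison:
- Atomic scale (10⁻¹⁰ m): λ is 0.00066× this size
- Nuclear scale (10⁻¹⁵ m): λ is 66× this size

The wavelength is between nuclear and atomic scales.

This wavelength is appropriate for probing atomic structure but too large for nuclear physics experiments.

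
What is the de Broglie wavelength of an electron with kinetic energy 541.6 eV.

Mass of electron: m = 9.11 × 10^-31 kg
5.27 × 10^-11 m

Using λ = h/√(2mKE):

First convert KE to Joules: KE = 541.6 eV = 8.677 × 10^-17 J

λ = h/√(2mKE)
λ = (6.626 × 10^-34 J·s) / √(2 × 9.11 × 10^-31 kg × 8.677 × 10^-17 J)
λ = 5.27 × 10^-11 m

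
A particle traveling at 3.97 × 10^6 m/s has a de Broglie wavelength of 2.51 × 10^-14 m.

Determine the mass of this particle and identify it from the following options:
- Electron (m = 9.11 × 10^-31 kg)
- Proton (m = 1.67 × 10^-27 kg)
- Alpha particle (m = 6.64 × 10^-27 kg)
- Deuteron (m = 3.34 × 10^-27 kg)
The particle is an alpha particle.

From λ = h/(mv), solve for mass:

m = h/(λv)
m = (6.626 × 10^-34 J·s) / (2.51 × 10^-14 m × 3.97 × 10^6 m/s)
m = 6.65 × 10^-27 kg

Comparing with the listed masses, this is closest to an alpha particle.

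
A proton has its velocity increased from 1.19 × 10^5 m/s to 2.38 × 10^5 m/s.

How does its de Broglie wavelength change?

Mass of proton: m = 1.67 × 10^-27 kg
The wavelength decreases by a factor of 2.

Using λ = h/(mv):

Initial wavelength: λ₁ = h/(mv₁) = 3.33 × 10^-12 m
Final wavelength: λ₂ = h/(mv₂) = 1.67 × 10^-12 m

Since λ ∝ 1/v, when velocity increases by a factor of 2, the wavelength decreases by a factor of 2.

λ₂/λ₁ = v₁/v₂ = 1/2

The wavelength decreases by a factor of 2.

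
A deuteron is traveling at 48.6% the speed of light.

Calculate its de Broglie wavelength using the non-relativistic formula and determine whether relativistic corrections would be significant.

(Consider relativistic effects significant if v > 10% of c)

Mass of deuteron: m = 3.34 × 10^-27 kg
Yes, relativistic corrections are needed.

Using the non-relativistic de Broglie formula λ = h/(mv):

v = 48.6% × c = 1.457 × 10^8 m/s

λ = h/(mv)
λ = (6.626 × 10^-34 J·s) / (3.34 × 10^-27 kg × 1.457 × 10^8 m/s)
λ = 1.36 × 10^-15 m

Since v = 48.6% of c > 10% of c, relativistic corrections ARE significant and the actual wavelength would differ from this non-relativistic estimate.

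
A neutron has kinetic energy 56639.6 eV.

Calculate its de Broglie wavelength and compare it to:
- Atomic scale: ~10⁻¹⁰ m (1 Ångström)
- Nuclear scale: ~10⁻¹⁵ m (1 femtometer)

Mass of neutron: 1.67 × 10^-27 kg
λ = 1.20 × 10^-13 m, which is between nuclear and atomic scales.

Using λ = h/√(2mKE):

KE = 56639.6 eV = 9.075 × 10^-15 J

λ = h/√(2mKE)
λ = (6.626 × 10^-34 J·s) / √(2 × 1.67 × 10^-27 kg × 9.075 × 10^-15 J)
λ = 1.20 × 10^-13 m

Comparison:
- Atomic scale (10⁻¹⁰ m): λ is 0.0012× this size
- Nuclear scale (10⁻¹⁵ m): λ is 1.2e+02× this size

The wavelength is between nuclear and atomic scales.

This wavelength is appropriate for probing atomic structure but too large for nuclear physics experiments.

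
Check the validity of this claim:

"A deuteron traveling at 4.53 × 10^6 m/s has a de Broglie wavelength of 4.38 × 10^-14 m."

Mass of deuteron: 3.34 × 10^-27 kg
True

The claim is correct.

Using λ = h/(mv):
λ = (6.626 × 10^-34 J·s) / (3.34 × 10^-27 kg × 4.53 × 10^6 m/s)
λ = 4.38 × 10^-14 m

This matches the claimed value.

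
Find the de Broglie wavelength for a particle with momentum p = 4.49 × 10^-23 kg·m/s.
1.48 × 10^-11 m

Using the de Broglie relation λ = h/p:

λ = h/p
λ = (6.626 × 10^-34 J·s) / (4.49 × 10^-23 kg·m/s)
λ = 1.48 × 10^-11 m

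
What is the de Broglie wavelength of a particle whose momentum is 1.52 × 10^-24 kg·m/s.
4.36 × 10^-10 m

Using the de Broglie relation λ = h/p:

λ = h/p
λ = (6.626 × 10^-34 J·s) / (1.52 × 10^-24 kg·m/s)
λ = 4.36 × 10^-10 m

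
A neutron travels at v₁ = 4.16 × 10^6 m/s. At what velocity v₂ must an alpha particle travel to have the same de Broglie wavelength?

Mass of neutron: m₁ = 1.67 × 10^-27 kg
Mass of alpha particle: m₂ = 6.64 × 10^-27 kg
v₂ = 1.05 × 10^6 m/s

For equal de Broglie wavelengths: λ₁ = λ₂

h/(m₁v₁) = h/(m₂v₂)
m₁v₁ = m₂v₂
v₂ = v₁ · (m₁/m₂)

v₂ = 4.16 × 10^6 m/s × (1.67 × 10^-27 kg / 6.64 × 10^-27 kg)
v₂ = 1.05 × 10^6 m/s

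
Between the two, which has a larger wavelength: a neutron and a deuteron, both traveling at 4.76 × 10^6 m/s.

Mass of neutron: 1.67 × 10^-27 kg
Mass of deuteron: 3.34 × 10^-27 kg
The neutron has the longer wavelength.

Using λ = h/(mv), since both particles have the same velocity, the wavelength depends only on mass.

For neutron: λ₁ = h/(m₁v) = 8.34 × 10^-14 m
For deuteron: λ₂ = h/(m₂v) = 4.17 × 10^-14 m

Since λ ∝ 1/m at constant velocity, the lighter particle has the longer wavelength.

The neutron has the longer de Broglie wavelength.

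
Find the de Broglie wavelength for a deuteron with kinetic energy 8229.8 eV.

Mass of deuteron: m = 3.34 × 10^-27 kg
2.23 × 10^-13 m

Using λ = h/√(2mKE):

First convert KE to Joules: KE = 8229.8 eV = 1.319 × 10^-15 J

λ = h/√(2mKE)
λ = (6.626 × 10^-34 J·s) / √(2 × 3.34 × 10^-27 kg × 1.319 × 10^-15 J)
λ = 2.23 × 10^-13 m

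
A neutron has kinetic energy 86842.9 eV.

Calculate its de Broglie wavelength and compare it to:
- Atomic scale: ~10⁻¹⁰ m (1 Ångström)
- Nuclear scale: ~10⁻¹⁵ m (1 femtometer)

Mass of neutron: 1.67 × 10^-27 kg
λ = 9.72 × 10^-14 m, which is between nuclear and atomic scales.

Using λ = h/√(2mKE):

KE = 86842.9 eV = 1.391 × 10^-14 J

λ = h/√(2mKE)
λ = (6.626 × 10^-34 J·s) / √(2 × 1.67 × 10^-27 kg × 1.391 × 10^-14 J)
λ = 9.72 × 10^-14 m

Comparison:
- Atomic scale (10⁻¹⁰ m): λ is 0.00097× this size
- Nuclear scale (10⁻¹⁵ m): λ is 97× this size

The wavelength is between nuclear and atomic scales.

This wavelength is appropriate for probing atomic structure but too large for nuclear physics experiments.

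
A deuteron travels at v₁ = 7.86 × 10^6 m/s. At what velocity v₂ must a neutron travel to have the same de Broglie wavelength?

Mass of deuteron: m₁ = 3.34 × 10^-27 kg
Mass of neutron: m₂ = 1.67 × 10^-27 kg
v₂ = 1.57 × 10^7 m/s

For equal de Broglie wavelengths: λ₁ = λ₂

h/(m₁v₁) = h/(m₂v₂)
m₁v₁ = m₂v₂
v₂ = v₁ · (m₁/m₂)

v₂ = 7.86 × 10^6 m/s × (3.34 × 10^-27 kg / 1.67 × 10^-27 kg)
v₂ = 1.57 × 10^7 m/s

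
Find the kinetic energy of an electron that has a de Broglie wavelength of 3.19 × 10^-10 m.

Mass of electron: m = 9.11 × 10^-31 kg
2.37 × 10^-18 J (or 14.8 eV)

From λ = h/√(2mKE), we solve for KE:

λ² = h²/(2mKE)
KE = h²/(2mλ²)
KE = (6.626 × 10^-34 J·s)² / (2 × 9.11 × 10^-31 kg × (3.19 × 10^-10 m)²)
KE = 2.37 × 10^-18 J
KE = 14.8 eV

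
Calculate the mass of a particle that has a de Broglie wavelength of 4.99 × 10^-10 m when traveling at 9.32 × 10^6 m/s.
1.42 × 10^-31 kg

From the de Broglie relation λ = h/(mv), we solve for m:

m = h/(λv)
m = (6.626 × 10^-34 J·s) / (4.99 × 10^-10 m × 9.32 × 10^6 m/s)
m = 1.42 × 10^-31 kg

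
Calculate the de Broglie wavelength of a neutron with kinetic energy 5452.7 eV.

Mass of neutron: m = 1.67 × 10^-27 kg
3.88 × 10^-13 m

Using λ = h/√(2mKE):

First convert KE to Joules: KE = 5452.7 eV = 8.736 × 10^-16 J

λ = h/√(2mKE)
λ = (6.626 × 10^-34 J·s) / √(2 × 1.67 × 10^-27 kg × 8.736 × 10^-16 J)
λ = 3.88 × 10^-13 m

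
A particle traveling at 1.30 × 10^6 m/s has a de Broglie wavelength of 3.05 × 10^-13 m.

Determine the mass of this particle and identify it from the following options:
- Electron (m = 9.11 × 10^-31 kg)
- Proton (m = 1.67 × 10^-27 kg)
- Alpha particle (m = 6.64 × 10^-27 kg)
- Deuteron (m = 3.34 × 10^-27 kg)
The particle is a proton.

From λ = h/(mv), solve for mass:

m = h/(λv)
m = (6.626 × 10^-34 J·s) / (3.05 × 10^-13 m × 1.30 × 10^6 m/s)
m = 1.67 × 10^-27 kg

Comparing with the listed masses, this is closest to a proton.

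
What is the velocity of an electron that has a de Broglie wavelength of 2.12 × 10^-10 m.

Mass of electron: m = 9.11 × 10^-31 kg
3.43 × 10^6 m/s

From the de Broglie relation λ = h/(mv), we solve for v:

v = h/(mλ)
v = (6.626 × 10^-34 J·s) / (9.11 × 10^-31 kg × 2.12 × 10^-10 m)
v = 3.43 × 10^6 m/s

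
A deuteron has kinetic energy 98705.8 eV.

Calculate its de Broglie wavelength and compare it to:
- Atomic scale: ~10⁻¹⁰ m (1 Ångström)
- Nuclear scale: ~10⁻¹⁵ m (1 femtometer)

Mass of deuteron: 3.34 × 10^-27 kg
λ = 6.45 × 10^-14 m, which is between nuclear and atomic scales.

Using λ = h/√(2mKE):

KE = 98705.8 eV = 1.581 × 10^-14 J

λ = h/√(2mKE)
λ = (6.626 × 10^-34 J·s) / √(2 × 3.34 × 10^-27 kg × 1.581 × 10^-14 J)
λ = 6.45 × 10^-14 m

Comparison:
- Atomic scale (10⁻¹⁰ m): λ is 0.00064× this size
- Nuclear scale (10⁻¹⁵ m): λ is 64× this size

The wavelength is between nuclear and atomic scales.

This wavelength is appropriate for probing atomic structure but too large for nuclear physics experiments.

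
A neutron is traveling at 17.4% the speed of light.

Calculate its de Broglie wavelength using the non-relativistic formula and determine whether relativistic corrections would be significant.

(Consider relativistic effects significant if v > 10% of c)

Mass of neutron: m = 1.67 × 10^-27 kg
Yes, relativistic corrections are needed.

Using the non-relativistic de Broglie formula λ = h/(mv):

v = 17.4% × c = 5.216 × 10^7 m/s

λ = h/(mv)
λ = (6.626 × 10^-34 J·s) / (1.67 × 10^-27 kg × 5.216 × 10^7 m/s)
λ = 7.61 × 10^-15 m

Since v = 17.4% of c > 10% of c, relativistic corrections ARE significant and the actual wavelength would differ from this non-relativistic estimate.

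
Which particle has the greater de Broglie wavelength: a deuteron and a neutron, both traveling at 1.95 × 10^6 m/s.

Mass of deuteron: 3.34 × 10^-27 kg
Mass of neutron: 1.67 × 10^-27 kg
The neutron has the longer wavelength.

Using λ = h/(mv), since both particles have the same velocity, the wavelength depends only on mass.

For deuteron: λ₁ = h/(m₁v) = 1.02 × 10^-13 m
For neutron: λ₂ = h/(m₂v) = 2.03 × 10^-13 m

Since λ ∝ 1/m at constant velocity, the lighter particle has the longer wavelength.

The neutron has the longer de Broglie wavelength.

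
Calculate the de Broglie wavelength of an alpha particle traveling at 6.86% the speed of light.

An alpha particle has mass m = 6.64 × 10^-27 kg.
4.85 × 10^-15 m

Using the de Broglie relation λ = h/(mv):

v = 6.86% × c = 2.057 × 10^7 m/s

λ = h/(mv)
λ = (6.626 × 10^-34 J·s) / (6.64 × 10^-27 kg × 2.057 × 10^7 m/s)
λ = 4.85 × 10^-15 m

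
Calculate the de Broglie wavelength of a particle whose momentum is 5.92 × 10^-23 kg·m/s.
1.12 × 10^-11 m

Using the de Broglie relation λ = h/p:

λ = h/p
λ = (6.626 × 10^-34 J·s) / (5.92 × 10^-23 kg·m/s)
λ = 1.12 × 10^-11 m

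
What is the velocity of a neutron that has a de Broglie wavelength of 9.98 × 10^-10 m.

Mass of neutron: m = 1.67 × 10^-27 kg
3.98 × 10^2 m/s

From the de Broglie relation λ = h/(mv), we solve for v:

v = h/(mλ)
v = (6.626 × 10^-34 J·s) / (1.67 × 10^-27 kg × 9.98 × 10^-10 m)
v = 3.98 × 10^2 m/s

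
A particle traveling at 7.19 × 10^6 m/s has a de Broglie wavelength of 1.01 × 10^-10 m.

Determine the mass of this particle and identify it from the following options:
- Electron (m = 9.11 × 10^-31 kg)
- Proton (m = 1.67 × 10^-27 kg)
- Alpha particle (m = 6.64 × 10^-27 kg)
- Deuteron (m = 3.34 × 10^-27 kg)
The particle is an electron.

From λ = h/(mv), solve for mass:

m = h/(λv)
m = (6.626 × 10^-34 J·s) / (1.01 × 10^-10 m × 7.19 × 10^6 m/s)
m = 9.12 × 10^-31 kg

Comparing with the listed masses, this is closest to an electron.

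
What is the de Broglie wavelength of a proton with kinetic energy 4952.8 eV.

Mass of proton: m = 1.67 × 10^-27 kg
4.07 × 10^-13 m

Using λ = h/√(2mKE):

First convert KE to Joules: KE = 4952.8 eV = 7.935 × 10^-16 J

λ = h/√(2mKE)
λ = (6.626 × 10^-34 J·s) / √(2 × 1.67 × 10^-27 kg × 7.935 × 10^-16 J)
λ = 4.07 × 10^-13 m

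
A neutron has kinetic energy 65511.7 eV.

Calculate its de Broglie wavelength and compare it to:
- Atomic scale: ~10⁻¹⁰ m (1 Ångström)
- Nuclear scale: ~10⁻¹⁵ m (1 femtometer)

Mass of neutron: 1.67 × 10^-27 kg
λ = 1.12 × 10^-13 m, which is between nuclear and atomic scales.

Using λ = h/√(2mKE):

KE = 65511.7 eV = 1.050 × 10^-14 J

λ = h/√(2mKE)
λ = (6.626 × 10^-34 J·s) / √(2 × 1.67 × 10^-27 kg × 1.050 × 10^-14 J)
λ = 1.12 × 10^-13 m

Comparison:
- Atomic scale (10⁻¹⁰ m): λ is 0.0011× this size
- Nuclear scale (10⁻¹⁵ m): λ is 1.1e+02× this size

The wavelength is between nuclear and atomic scales.

This wavelength is appropriate for probing atomic structure but too large for nuclear physics experiments.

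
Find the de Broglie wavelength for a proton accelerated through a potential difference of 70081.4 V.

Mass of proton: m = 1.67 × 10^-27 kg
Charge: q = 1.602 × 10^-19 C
1.08 × 10^-13 m

When a particle is accelerated through voltage V, it gains kinetic energy KE = qV.

The de Broglie wavelength is then λ = h/√(2mqV):

λ = h/√(2mqV)
λ = (6.626 × 10^-34 J·s) / √(2 × 1.67 × 10^-27 kg × 1.602 × 10^-19 C × 70081.4 V)
λ = 1.08 × 10^-13 m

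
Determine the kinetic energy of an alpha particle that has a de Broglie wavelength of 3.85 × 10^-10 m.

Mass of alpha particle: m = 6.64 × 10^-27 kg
2.23 × 10^-22 J (or 1.39 × 10^-3 eV)

From λ = h/√(2mKE), we solve for KE:

λ² = h²/(2mKE)
KE = h²/(2mλ²)
KE = (6.626 × 10^-34 J·s)² / (2 × 6.64 × 10^-27 kg × (3.85 × 10^-10 m)²)
KE = 2.23 × 10^-22 J
KE = 1.39 × 10^-3 eV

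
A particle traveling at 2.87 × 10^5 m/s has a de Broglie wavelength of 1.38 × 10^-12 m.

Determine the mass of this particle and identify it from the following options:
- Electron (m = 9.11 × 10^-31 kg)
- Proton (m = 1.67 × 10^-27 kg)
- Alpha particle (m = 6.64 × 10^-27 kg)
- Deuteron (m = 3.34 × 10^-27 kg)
The particle is a proton.

From λ = h/(mv), solve for mass:

m = h/(λv)
m = (6.626 × 10^-34 J·s) / (1.38 × 10^-12 m × 2.87 × 10^5 m/s)
m = 1.67 × 10^-27 kg

Comparing with the listed masses, this is closest to a proton.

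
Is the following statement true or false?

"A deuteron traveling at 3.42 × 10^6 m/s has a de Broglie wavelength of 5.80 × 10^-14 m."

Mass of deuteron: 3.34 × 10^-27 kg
True

The claim is correct.

Using λ = h/(mv):
λ = (6.626 × 10^-34 J·s) / (3.34 × 10^-27 kg × 3.42 × 10^6 m/s)
λ = 5.80 × 10^-14 m

This matches the claimed value.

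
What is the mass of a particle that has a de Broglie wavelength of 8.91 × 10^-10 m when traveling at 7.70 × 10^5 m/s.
9.66 × 10^-31 kg

From the de Broglie relation λ = h/(mv), we solve for m:

m = h/(λv)
m = (6.626 × 10^-34 J·s) / (8.91 × 10^-10 m × 7.70 × 10^5 m/s)
m = 9.66 × 10^-31 kg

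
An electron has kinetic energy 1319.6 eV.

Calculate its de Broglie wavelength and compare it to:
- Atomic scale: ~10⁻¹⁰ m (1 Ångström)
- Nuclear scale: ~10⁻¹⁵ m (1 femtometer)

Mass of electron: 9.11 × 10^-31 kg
λ = 3.38 × 10^-11 m, which is between nuclear and atomic scales.

Using λ = h/√(2mKE):

KE = 1319.6 eV = 2.114 × 10^-16 J

λ = h/√(2mKE)
λ = (6.626 × 10^-34 J·s) / √(2 × 9.11 × 10^-31 kg × 2.114 × 10^-16 J)
λ = 3.38 × 10^-11 m

Comparison:
- Atomic scale (10⁻¹⁰ m): λ is 0.34× this size
- Nuclear scale (10⁻¹⁵ m): λ is 3.4e+04× this size

The wavelength is between nuclear and atomic scales.

This wavelength is appropriate for probing atomic structure but too large for nuclear physics experiments.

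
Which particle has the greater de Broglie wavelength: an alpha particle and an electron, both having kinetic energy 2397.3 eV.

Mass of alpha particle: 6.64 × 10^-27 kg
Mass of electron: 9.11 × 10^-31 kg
The electron has the longer wavelength.

Using λ = h/√(2mKE):

For alpha particle: λ₁ = h/√(2m₁KE) = 2.93 × 10^-13 m
For electron: λ₂ = h/√(2m₂KE) = 2.50 × 10^-11 m

Since λ ∝ 1/√m at constant kinetic energy, the lighter particle has the longer wavelength.

The electron has the longer de Broglie wavelength.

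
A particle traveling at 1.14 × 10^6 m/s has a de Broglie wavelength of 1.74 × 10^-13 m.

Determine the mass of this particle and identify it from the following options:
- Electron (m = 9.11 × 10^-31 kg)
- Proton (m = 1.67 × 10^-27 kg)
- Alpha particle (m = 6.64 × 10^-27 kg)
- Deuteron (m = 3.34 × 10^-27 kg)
The particle is a deuteron.

From λ = h/(mv), solve for mass:

m = h/(λv)
m = (6.626 × 10^-34 J·s) / (1.74 × 10^-13 m × 1.14 × 10^6 m/s)
m = 3.34 × 10^-27 kg

Comparing with the listed masses, this is closest to a deuteron.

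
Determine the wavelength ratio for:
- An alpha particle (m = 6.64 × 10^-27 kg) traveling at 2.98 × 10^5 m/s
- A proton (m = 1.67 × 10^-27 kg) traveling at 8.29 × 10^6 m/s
λ₁/λ₂ = 7.00

Using λ = h/(mv):

λ₁ = h/(m₁v₁) = 3.35 × 10^-13 m
λ₂ = h/(m₂v₂) = 4.79 × 10^-14 m

Ratio λ₁/λ₂ = (m₂v₂)/(m₁v₁)
         = (1.67 × 10^-27 kg × 8.29 × 10^6 m/s) / (6.64 × 10^-27 kg × 2.98 × 10^5 m/s)
         = 7.00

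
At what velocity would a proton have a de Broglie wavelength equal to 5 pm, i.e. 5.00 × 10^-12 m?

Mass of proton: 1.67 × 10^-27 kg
7.94 × 10^4 m/s

From λ = h/(mv), solve for v:

v = h/(mλ)
v = (6.626 × 10^-34 J·s) / (1.67 × 10^-27 kg × 5.00 × 10^-12 m)
v = 7.94 × 10^4 m/s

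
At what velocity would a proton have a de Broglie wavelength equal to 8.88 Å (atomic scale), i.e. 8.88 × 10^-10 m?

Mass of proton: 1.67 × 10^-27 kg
4.47 × 10^2 m/s

From λ = h/(mv), solve for v:

v = h/(mλ)
v = (6.626 × 10^-34 J·s) / (1.67 × 10^-27 kg × 8.88 × 10^-10 m)
v = 4.47 × 10^2 m/s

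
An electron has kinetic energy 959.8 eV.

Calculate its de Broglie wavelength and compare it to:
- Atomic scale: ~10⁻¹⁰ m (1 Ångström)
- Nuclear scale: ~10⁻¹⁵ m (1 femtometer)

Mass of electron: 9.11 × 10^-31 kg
λ = 3.96 × 10^-11 m, which is between nuclear and atomic scales.

Using λ = h/√(2mKE):

KE = 959.8 eV = 1.538 × 10^-16 J

λ = h/√(2mKE)
λ = (6.626 × 10^-34 J·s) / √(2 × 9.11 × 10^-31 kg × 1.538 × 10^-16 J)
λ = 3.96 × 10^-11 m

Comparison:
- Atomic scale (10⁻¹⁰ m): λ is 0.4× this size
- Nuclear scale (10⁻¹⁵ m): λ is 4e+04× this size

The wavelength is between nuclear and atomic scales.

This wavelength is appropriate for probing atomic structure but too large for nuclear physics experiments.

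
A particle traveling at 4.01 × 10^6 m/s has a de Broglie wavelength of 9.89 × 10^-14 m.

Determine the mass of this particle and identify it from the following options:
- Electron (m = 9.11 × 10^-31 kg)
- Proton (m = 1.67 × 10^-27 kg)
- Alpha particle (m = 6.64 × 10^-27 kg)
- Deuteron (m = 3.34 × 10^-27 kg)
The particle is a proton.

From λ = h/(mv), solve for mass:

m = h/(λv)
m = (6.626 × 10^-34 J·s) / (9.89 × 10^-14 m × 4.01 × 10^6 m/s)
m = 1.67 × 10^-27 kg

Comparing with the listed masses, this is closest to a proton.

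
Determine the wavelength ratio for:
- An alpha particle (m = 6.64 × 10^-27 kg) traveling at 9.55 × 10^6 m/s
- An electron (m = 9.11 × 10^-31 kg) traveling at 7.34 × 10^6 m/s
λ₁/λ₂ = 1.05 × 10^-4

Using λ = h/(mv):

λ₁ = h/(m₁v₁) = 1.04 × 10^-14 m
λ₂ = h/(m₂v₂) = 9.91 × 10^-11 m

Ratio λ₁/λ₂ = (m₂v₂)/(m₁v₁)
         = (9.11 × 10^-31 kg × 7.34 × 10^6 m/s) / (6.64 × 10^-27 kg × 9.55 × 10^6 m/s)
         = 1.05 × 10^-4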